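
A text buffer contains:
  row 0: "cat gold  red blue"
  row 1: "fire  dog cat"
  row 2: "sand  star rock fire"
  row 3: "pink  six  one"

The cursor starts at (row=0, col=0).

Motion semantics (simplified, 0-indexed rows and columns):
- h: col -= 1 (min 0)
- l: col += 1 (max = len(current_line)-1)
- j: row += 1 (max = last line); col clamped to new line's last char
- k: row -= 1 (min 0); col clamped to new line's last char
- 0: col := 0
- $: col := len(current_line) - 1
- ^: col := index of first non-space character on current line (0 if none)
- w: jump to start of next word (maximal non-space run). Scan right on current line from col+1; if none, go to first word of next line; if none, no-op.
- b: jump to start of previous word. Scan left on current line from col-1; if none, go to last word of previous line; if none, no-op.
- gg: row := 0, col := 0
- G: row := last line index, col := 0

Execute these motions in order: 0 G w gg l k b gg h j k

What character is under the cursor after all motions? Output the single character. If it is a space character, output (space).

Answer: c

Derivation:
After 1 (0): row=0 col=0 char='c'
After 2 (G): row=3 col=0 char='p'
After 3 (w): row=3 col=6 char='s'
After 4 (gg): row=0 col=0 char='c'
After 5 (l): row=0 col=1 char='a'
After 6 (k): row=0 col=1 char='a'
After 7 (b): row=0 col=0 char='c'
After 8 (gg): row=0 col=0 char='c'
After 9 (h): row=0 col=0 char='c'
After 10 (j): row=1 col=0 char='f'
After 11 (k): row=0 col=0 char='c'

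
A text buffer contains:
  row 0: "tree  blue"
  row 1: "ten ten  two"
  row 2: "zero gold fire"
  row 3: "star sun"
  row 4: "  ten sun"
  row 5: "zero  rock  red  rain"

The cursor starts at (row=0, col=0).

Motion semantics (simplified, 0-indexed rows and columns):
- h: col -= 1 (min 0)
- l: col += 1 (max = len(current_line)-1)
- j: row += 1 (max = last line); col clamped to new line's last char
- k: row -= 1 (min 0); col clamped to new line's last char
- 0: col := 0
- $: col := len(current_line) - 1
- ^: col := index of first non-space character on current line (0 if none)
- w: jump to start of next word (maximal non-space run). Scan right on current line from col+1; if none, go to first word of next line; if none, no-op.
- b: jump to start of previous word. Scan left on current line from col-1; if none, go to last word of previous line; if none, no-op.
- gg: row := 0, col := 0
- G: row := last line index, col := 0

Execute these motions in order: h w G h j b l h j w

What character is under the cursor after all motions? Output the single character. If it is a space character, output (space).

Answer: r

Derivation:
After 1 (h): row=0 col=0 char='t'
After 2 (w): row=0 col=6 char='b'
After 3 (G): row=5 col=0 char='z'
After 4 (h): row=5 col=0 char='z'
After 5 (j): row=5 col=0 char='z'
After 6 (b): row=4 col=6 char='s'
After 7 (l): row=4 col=7 char='u'
After 8 (h): row=4 col=6 char='s'
After 9 (j): row=5 col=6 char='r'
After 10 (w): row=5 col=12 char='r'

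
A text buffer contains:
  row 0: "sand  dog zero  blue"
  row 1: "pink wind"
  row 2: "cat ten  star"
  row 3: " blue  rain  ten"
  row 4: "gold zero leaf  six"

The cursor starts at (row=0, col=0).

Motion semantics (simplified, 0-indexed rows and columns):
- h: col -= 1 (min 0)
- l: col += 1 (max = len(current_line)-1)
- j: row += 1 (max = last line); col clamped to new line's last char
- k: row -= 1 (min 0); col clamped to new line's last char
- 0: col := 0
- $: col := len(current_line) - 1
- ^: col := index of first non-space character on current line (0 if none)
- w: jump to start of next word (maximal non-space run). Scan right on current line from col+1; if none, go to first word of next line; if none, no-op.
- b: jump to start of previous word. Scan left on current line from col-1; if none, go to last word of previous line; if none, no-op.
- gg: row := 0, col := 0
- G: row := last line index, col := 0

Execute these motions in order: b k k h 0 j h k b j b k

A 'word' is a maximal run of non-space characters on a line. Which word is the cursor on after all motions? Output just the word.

After 1 (b): row=0 col=0 char='s'
After 2 (k): row=0 col=0 char='s'
After 3 (k): row=0 col=0 char='s'
After 4 (h): row=0 col=0 char='s'
After 5 (0): row=0 col=0 char='s'
After 6 (j): row=1 col=0 char='p'
After 7 (h): row=1 col=0 char='p'
After 8 (k): row=0 col=0 char='s'
After 9 (b): row=0 col=0 char='s'
After 10 (j): row=1 col=0 char='p'
After 11 (b): row=0 col=16 char='b'
After 12 (k): row=0 col=16 char='b'

Answer: blue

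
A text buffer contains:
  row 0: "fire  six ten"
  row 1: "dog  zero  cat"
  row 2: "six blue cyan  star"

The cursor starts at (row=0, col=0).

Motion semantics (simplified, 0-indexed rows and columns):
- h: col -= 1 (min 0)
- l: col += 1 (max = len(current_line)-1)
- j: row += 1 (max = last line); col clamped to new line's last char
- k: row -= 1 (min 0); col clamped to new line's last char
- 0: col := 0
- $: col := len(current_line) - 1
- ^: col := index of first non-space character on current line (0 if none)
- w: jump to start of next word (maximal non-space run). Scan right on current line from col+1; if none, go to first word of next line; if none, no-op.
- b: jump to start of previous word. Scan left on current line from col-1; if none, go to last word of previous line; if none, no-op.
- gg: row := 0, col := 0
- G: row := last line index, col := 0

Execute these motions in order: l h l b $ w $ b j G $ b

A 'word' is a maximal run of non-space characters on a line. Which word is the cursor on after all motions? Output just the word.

Answer: star

Derivation:
After 1 (l): row=0 col=1 char='i'
After 2 (h): row=0 col=0 char='f'
After 3 (l): row=0 col=1 char='i'
After 4 (b): row=0 col=0 char='f'
After 5 ($): row=0 col=12 char='n'
After 6 (w): row=1 col=0 char='d'
After 7 ($): row=1 col=13 char='t'
After 8 (b): row=1 col=11 char='c'
After 9 (j): row=2 col=11 char='a'
After 10 (G): row=2 col=0 char='s'
After 11 ($): row=2 col=18 char='r'
After 12 (b): row=2 col=15 char='s'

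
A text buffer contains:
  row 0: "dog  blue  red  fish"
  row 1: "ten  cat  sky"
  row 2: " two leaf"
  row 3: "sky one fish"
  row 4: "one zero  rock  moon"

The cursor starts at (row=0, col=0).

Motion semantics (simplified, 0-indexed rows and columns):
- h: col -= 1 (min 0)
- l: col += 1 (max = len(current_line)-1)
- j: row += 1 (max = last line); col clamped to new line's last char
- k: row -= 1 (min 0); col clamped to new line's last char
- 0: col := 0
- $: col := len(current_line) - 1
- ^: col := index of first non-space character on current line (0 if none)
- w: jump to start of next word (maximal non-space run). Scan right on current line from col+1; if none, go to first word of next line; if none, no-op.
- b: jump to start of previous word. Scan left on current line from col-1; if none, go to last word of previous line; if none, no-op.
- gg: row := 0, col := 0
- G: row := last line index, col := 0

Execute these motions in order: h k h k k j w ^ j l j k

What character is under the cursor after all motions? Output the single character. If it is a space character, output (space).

Answer: t

Derivation:
After 1 (h): row=0 col=0 char='d'
After 2 (k): row=0 col=0 char='d'
After 3 (h): row=0 col=0 char='d'
After 4 (k): row=0 col=0 char='d'
After 5 (k): row=0 col=0 char='d'
After 6 (j): row=1 col=0 char='t'
After 7 (w): row=1 col=5 char='c'
After 8 (^): row=1 col=0 char='t'
After 9 (j): row=2 col=0 char='_'
After 10 (l): row=2 col=1 char='t'
After 11 (j): row=3 col=1 char='k'
After 12 (k): row=2 col=1 char='t'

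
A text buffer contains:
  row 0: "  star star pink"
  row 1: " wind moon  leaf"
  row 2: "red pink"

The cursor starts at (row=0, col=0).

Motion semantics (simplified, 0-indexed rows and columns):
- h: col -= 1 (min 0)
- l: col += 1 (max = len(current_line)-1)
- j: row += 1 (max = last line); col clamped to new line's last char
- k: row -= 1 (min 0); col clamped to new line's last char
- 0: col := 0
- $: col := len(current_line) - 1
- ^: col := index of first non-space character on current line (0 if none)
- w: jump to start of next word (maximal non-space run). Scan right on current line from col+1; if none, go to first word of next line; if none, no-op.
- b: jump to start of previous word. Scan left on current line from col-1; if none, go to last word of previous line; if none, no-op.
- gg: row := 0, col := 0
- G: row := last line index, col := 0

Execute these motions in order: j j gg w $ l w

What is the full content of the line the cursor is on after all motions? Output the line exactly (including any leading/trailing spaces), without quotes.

Answer:  wind moon  leaf

Derivation:
After 1 (j): row=1 col=0 char='_'
After 2 (j): row=2 col=0 char='r'
After 3 (gg): row=0 col=0 char='_'
After 4 (w): row=0 col=2 char='s'
After 5 ($): row=0 col=15 char='k'
After 6 (l): row=0 col=15 char='k'
After 7 (w): row=1 col=1 char='w'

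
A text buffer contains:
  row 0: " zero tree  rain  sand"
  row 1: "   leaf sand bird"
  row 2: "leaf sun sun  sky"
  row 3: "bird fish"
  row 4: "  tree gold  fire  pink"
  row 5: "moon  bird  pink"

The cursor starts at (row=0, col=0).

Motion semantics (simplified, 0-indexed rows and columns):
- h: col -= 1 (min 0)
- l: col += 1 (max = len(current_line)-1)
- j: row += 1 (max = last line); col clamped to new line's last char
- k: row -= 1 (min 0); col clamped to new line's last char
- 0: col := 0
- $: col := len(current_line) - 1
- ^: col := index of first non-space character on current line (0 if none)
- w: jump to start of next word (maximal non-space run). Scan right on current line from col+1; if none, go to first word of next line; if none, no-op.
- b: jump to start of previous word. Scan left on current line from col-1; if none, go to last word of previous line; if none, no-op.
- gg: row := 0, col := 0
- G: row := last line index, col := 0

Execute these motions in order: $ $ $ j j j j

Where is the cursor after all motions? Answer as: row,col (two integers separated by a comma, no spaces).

Answer: 4,8

Derivation:
After 1 ($): row=0 col=21 char='d'
After 2 ($): row=0 col=21 char='d'
After 3 ($): row=0 col=21 char='d'
After 4 (j): row=1 col=16 char='d'
After 5 (j): row=2 col=16 char='y'
After 6 (j): row=3 col=8 char='h'
After 7 (j): row=4 col=8 char='o'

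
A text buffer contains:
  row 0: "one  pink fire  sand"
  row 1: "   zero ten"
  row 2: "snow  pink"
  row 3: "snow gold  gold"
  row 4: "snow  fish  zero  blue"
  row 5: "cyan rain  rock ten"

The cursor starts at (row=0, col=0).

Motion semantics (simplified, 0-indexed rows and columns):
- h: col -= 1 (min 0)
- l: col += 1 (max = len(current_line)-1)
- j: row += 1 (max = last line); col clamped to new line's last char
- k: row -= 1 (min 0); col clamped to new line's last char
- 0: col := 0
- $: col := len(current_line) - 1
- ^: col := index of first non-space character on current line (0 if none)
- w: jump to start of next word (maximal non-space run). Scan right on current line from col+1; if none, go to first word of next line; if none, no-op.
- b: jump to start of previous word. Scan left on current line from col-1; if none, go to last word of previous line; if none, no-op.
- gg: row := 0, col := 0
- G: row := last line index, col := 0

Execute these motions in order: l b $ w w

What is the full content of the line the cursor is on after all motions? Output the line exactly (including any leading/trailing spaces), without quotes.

After 1 (l): row=0 col=1 char='n'
After 2 (b): row=0 col=0 char='o'
After 3 ($): row=0 col=19 char='d'
After 4 (w): row=1 col=3 char='z'
After 5 (w): row=1 col=8 char='t'

Answer:    zero ten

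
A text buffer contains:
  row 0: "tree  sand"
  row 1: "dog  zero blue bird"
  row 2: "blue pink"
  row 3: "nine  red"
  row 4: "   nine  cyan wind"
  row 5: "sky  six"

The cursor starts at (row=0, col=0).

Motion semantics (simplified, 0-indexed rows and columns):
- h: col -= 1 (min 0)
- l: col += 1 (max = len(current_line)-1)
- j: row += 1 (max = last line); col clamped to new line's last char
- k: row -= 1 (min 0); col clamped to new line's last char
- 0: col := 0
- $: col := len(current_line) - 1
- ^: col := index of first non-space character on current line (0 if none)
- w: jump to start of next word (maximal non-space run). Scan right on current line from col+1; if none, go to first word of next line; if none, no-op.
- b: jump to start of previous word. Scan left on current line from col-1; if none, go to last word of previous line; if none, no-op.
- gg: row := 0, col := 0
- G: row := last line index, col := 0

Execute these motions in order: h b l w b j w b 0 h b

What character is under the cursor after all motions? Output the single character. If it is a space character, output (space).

After 1 (h): row=0 col=0 char='t'
After 2 (b): row=0 col=0 char='t'
After 3 (l): row=0 col=1 char='r'
After 4 (w): row=0 col=6 char='s'
After 5 (b): row=0 col=0 char='t'
After 6 (j): row=1 col=0 char='d'
After 7 (w): row=1 col=5 char='z'
After 8 (b): row=1 col=0 char='d'
After 9 (0): row=1 col=0 char='d'
After 10 (h): row=1 col=0 char='d'
After 11 (b): row=0 col=6 char='s'

Answer: s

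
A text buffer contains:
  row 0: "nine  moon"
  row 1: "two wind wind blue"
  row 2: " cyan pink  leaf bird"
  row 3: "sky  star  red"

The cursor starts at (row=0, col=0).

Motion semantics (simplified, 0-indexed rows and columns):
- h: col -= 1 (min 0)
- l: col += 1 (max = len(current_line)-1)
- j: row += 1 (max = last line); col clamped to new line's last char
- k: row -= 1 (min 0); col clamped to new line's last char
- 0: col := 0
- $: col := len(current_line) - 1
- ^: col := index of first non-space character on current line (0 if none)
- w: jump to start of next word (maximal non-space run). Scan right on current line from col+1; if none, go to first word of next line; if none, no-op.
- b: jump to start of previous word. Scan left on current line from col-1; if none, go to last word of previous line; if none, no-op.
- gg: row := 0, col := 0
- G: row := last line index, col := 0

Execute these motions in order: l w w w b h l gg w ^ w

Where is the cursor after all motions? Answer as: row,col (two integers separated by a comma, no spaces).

After 1 (l): row=0 col=1 char='i'
After 2 (w): row=0 col=6 char='m'
After 3 (w): row=1 col=0 char='t'
After 4 (w): row=1 col=4 char='w'
After 5 (b): row=1 col=0 char='t'
After 6 (h): row=1 col=0 char='t'
After 7 (l): row=1 col=1 char='w'
After 8 (gg): row=0 col=0 char='n'
After 9 (w): row=0 col=6 char='m'
After 10 (^): row=0 col=0 char='n'
After 11 (w): row=0 col=6 char='m'

Answer: 0,6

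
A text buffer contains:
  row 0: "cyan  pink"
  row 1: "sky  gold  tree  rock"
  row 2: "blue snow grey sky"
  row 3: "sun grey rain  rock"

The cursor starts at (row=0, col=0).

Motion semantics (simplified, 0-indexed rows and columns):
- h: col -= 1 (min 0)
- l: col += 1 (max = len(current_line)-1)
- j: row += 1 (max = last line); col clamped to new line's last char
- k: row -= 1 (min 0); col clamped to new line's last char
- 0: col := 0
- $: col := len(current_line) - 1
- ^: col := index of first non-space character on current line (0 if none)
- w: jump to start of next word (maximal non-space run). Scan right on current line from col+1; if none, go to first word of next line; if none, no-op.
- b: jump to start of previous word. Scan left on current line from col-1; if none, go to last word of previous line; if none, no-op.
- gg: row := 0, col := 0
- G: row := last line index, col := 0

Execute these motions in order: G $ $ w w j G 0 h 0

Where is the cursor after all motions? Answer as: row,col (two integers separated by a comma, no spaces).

After 1 (G): row=3 col=0 char='s'
After 2 ($): row=3 col=18 char='k'
After 3 ($): row=3 col=18 char='k'
After 4 (w): row=3 col=18 char='k'
After 5 (w): row=3 col=18 char='k'
After 6 (j): row=3 col=18 char='k'
After 7 (G): row=3 col=0 char='s'
After 8 (0): row=3 col=0 char='s'
After 9 (h): row=3 col=0 char='s'
After 10 (0): row=3 col=0 char='s'

Answer: 3,0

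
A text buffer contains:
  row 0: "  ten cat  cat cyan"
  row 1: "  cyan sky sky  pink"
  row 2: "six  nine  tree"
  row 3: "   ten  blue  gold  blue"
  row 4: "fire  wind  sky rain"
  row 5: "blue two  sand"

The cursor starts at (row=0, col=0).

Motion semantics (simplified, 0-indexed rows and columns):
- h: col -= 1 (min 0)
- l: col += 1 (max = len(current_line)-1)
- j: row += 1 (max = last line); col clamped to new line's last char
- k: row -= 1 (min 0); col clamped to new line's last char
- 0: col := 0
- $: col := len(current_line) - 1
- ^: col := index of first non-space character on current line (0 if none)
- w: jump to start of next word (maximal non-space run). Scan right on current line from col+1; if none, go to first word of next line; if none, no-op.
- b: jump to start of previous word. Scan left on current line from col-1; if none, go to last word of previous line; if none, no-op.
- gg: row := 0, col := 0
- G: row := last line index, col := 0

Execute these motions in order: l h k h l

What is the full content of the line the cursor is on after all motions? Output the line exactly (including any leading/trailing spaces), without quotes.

After 1 (l): row=0 col=1 char='_'
After 2 (h): row=0 col=0 char='_'
After 3 (k): row=0 col=0 char='_'
After 4 (h): row=0 col=0 char='_'
After 5 (l): row=0 col=1 char='_'

Answer:   ten cat  cat cyan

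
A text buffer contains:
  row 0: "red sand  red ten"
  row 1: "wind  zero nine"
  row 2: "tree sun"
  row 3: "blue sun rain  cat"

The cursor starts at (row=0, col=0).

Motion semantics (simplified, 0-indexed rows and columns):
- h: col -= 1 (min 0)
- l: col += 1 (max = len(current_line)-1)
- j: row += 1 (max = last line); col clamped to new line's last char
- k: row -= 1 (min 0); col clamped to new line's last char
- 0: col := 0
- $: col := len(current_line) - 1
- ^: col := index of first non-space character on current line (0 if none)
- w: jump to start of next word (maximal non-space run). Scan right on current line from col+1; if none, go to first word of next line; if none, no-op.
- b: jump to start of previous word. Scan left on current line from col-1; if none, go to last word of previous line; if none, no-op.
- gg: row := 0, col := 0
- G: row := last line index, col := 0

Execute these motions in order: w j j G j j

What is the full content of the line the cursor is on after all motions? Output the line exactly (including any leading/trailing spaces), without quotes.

After 1 (w): row=0 col=4 char='s'
After 2 (j): row=1 col=4 char='_'
After 3 (j): row=2 col=4 char='_'
After 4 (G): row=3 col=0 char='b'
After 5 (j): row=3 col=0 char='b'
After 6 (j): row=3 col=0 char='b'

Answer: blue sun rain  cat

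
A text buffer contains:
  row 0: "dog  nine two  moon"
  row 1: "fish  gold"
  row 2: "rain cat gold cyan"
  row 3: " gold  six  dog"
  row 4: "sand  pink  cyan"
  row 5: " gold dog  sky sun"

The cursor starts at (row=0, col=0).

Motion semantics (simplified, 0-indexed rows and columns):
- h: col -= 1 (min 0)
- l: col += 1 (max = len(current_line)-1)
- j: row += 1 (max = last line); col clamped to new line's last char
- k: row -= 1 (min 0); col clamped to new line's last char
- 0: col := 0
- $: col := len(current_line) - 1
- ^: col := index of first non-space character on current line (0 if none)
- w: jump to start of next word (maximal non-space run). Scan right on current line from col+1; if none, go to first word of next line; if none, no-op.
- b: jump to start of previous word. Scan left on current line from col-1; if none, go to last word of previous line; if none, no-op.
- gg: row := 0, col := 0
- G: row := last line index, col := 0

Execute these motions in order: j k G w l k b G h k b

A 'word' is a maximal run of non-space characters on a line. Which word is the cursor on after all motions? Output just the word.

Answer: dog

Derivation:
After 1 (j): row=1 col=0 char='f'
After 2 (k): row=0 col=0 char='d'
After 3 (G): row=5 col=0 char='_'
After 4 (w): row=5 col=1 char='g'
After 5 (l): row=5 col=2 char='o'
After 6 (k): row=4 col=2 char='n'
After 7 (b): row=4 col=0 char='s'
After 8 (G): row=5 col=0 char='_'
After 9 (h): row=5 col=0 char='_'
After 10 (k): row=4 col=0 char='s'
After 11 (b): row=3 col=12 char='d'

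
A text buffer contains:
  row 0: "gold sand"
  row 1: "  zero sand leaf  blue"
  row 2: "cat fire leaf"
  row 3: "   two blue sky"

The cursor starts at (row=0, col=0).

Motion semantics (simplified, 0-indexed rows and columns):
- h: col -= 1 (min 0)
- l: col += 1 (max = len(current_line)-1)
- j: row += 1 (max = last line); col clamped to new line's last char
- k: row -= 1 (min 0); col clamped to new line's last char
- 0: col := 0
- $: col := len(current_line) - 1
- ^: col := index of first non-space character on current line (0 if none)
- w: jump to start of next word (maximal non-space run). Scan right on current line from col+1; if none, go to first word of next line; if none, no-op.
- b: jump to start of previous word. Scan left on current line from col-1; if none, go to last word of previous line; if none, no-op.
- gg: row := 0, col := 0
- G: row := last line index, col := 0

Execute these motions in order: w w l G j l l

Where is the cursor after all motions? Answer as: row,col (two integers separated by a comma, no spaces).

After 1 (w): row=0 col=5 char='s'
After 2 (w): row=1 col=2 char='z'
After 3 (l): row=1 col=3 char='e'
After 4 (G): row=3 col=0 char='_'
After 5 (j): row=3 col=0 char='_'
After 6 (l): row=3 col=1 char='_'
After 7 (l): row=3 col=2 char='_'

Answer: 3,2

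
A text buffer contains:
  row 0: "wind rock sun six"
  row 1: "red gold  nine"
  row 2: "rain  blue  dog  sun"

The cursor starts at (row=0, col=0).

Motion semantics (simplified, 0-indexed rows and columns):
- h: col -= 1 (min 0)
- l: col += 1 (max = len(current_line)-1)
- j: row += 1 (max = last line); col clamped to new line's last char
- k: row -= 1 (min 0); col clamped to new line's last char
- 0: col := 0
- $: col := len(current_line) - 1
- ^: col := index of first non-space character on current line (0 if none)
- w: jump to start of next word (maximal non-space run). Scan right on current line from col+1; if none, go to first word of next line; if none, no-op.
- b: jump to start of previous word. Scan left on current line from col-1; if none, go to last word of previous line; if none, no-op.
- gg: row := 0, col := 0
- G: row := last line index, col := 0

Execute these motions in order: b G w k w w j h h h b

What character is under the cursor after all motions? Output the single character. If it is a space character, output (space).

Answer: n

Derivation:
After 1 (b): row=0 col=0 char='w'
After 2 (G): row=2 col=0 char='r'
After 3 (w): row=2 col=6 char='b'
After 4 (k): row=1 col=6 char='l'
After 5 (w): row=1 col=10 char='n'
After 6 (w): row=2 col=0 char='r'
After 7 (j): row=2 col=0 char='r'
After 8 (h): row=2 col=0 char='r'
After 9 (h): row=2 col=0 char='r'
After 10 (h): row=2 col=0 char='r'
After 11 (b): row=1 col=10 char='n'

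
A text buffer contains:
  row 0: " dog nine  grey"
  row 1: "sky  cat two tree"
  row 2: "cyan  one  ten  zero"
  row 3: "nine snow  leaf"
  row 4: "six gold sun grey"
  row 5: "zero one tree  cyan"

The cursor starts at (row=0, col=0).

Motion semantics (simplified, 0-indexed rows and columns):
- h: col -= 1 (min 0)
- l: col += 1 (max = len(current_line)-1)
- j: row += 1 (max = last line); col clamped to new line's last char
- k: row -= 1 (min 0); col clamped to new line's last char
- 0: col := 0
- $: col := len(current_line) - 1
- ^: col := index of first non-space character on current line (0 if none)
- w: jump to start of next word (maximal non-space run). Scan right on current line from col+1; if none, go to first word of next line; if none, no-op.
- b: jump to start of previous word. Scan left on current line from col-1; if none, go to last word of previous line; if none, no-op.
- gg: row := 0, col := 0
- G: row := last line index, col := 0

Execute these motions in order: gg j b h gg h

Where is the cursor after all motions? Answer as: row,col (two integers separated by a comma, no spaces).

After 1 (gg): row=0 col=0 char='_'
After 2 (j): row=1 col=0 char='s'
After 3 (b): row=0 col=11 char='g'
After 4 (h): row=0 col=10 char='_'
After 5 (gg): row=0 col=0 char='_'
After 6 (h): row=0 col=0 char='_'

Answer: 0,0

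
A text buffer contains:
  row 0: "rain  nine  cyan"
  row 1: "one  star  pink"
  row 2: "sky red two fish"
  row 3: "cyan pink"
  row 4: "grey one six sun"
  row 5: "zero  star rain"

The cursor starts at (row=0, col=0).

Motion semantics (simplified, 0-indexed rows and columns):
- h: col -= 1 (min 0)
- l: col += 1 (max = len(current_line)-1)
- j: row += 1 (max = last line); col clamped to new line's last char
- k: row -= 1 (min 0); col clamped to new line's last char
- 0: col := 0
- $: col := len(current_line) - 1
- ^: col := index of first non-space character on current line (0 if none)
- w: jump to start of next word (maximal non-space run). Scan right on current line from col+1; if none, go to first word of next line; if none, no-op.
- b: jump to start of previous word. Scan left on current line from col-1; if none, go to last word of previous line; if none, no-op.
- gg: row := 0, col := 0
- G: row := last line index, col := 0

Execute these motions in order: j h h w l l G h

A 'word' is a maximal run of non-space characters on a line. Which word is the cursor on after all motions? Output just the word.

After 1 (j): row=1 col=0 char='o'
After 2 (h): row=1 col=0 char='o'
After 3 (h): row=1 col=0 char='o'
After 4 (w): row=1 col=5 char='s'
After 5 (l): row=1 col=6 char='t'
After 6 (l): row=1 col=7 char='a'
After 7 (G): row=5 col=0 char='z'
After 8 (h): row=5 col=0 char='z'

Answer: zero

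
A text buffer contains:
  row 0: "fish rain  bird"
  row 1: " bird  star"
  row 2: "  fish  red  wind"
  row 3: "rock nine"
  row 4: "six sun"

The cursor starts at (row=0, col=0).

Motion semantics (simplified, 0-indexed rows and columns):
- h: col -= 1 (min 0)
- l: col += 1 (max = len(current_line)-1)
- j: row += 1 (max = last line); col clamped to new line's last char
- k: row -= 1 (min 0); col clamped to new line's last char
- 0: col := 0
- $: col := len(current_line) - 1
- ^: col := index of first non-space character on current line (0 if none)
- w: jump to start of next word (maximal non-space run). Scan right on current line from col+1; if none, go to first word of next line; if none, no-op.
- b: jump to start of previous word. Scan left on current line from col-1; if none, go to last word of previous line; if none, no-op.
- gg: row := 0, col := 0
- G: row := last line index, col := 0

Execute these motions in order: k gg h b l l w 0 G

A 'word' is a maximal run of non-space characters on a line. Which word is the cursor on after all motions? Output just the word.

Answer: six

Derivation:
After 1 (k): row=0 col=0 char='f'
After 2 (gg): row=0 col=0 char='f'
After 3 (h): row=0 col=0 char='f'
After 4 (b): row=0 col=0 char='f'
After 5 (l): row=0 col=1 char='i'
After 6 (l): row=0 col=2 char='s'
After 7 (w): row=0 col=5 char='r'
After 8 (0): row=0 col=0 char='f'
After 9 (G): row=4 col=0 char='s'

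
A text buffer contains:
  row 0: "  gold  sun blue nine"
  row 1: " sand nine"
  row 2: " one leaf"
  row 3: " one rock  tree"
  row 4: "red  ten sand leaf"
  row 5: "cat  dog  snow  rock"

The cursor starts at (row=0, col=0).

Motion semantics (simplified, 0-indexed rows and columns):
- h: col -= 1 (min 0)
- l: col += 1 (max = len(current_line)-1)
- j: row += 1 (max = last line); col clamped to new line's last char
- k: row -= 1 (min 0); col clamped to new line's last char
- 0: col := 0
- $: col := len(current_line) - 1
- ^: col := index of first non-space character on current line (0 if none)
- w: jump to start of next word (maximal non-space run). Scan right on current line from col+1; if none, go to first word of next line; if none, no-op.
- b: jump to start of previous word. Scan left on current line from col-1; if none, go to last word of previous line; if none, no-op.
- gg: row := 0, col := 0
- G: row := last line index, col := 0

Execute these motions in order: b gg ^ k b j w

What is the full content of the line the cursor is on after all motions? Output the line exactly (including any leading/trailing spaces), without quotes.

After 1 (b): row=0 col=0 char='_'
After 2 (gg): row=0 col=0 char='_'
After 3 (^): row=0 col=2 char='g'
After 4 (k): row=0 col=2 char='g'
After 5 (b): row=0 col=2 char='g'
After 6 (j): row=1 col=2 char='a'
After 7 (w): row=1 col=6 char='n'

Answer:  sand nine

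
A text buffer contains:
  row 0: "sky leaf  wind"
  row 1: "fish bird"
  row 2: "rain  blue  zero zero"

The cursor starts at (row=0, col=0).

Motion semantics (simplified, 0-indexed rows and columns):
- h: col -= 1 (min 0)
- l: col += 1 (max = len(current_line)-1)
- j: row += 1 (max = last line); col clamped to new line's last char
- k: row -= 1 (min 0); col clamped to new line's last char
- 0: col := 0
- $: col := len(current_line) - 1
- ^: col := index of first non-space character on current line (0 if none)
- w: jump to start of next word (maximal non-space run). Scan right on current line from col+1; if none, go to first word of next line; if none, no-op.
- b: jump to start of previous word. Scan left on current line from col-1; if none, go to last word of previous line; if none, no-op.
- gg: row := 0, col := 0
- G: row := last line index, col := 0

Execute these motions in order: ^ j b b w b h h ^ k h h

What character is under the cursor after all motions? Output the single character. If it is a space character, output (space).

Answer: s

Derivation:
After 1 (^): row=0 col=0 char='s'
After 2 (j): row=1 col=0 char='f'
After 3 (b): row=0 col=10 char='w'
After 4 (b): row=0 col=4 char='l'
After 5 (w): row=0 col=10 char='w'
After 6 (b): row=0 col=4 char='l'
After 7 (h): row=0 col=3 char='_'
After 8 (h): row=0 col=2 char='y'
After 9 (^): row=0 col=0 char='s'
After 10 (k): row=0 col=0 char='s'
After 11 (h): row=0 col=0 char='s'
After 12 (h): row=0 col=0 char='s'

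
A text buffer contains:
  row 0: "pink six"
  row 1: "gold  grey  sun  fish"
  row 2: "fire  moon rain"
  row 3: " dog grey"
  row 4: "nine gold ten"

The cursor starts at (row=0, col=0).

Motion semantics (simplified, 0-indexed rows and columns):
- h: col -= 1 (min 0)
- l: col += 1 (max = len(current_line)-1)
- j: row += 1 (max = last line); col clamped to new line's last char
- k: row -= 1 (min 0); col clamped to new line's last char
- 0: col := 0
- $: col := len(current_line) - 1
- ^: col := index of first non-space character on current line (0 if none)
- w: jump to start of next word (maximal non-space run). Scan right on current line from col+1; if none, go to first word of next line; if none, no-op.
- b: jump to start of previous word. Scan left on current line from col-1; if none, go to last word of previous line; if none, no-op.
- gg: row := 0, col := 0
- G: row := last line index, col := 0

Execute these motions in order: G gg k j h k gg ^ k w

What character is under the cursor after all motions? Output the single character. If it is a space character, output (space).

Answer: s

Derivation:
After 1 (G): row=4 col=0 char='n'
After 2 (gg): row=0 col=0 char='p'
After 3 (k): row=0 col=0 char='p'
After 4 (j): row=1 col=0 char='g'
After 5 (h): row=1 col=0 char='g'
After 6 (k): row=0 col=0 char='p'
After 7 (gg): row=0 col=0 char='p'
After 8 (^): row=0 col=0 char='p'
After 9 (k): row=0 col=0 char='p'
After 10 (w): row=0 col=5 char='s'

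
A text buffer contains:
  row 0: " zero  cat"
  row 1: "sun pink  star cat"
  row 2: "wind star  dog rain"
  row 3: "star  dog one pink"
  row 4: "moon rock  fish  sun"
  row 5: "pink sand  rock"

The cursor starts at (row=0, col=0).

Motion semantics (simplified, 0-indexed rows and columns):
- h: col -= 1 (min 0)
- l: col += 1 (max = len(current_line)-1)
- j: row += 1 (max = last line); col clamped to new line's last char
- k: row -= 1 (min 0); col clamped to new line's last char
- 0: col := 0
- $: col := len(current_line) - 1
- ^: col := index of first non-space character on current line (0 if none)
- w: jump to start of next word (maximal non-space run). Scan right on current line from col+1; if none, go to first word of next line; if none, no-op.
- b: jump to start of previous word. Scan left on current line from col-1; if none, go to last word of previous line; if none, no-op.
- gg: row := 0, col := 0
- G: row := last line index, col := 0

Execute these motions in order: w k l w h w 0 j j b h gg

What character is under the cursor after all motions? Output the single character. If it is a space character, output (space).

Answer: (space)

Derivation:
After 1 (w): row=0 col=1 char='z'
After 2 (k): row=0 col=1 char='z'
After 3 (l): row=0 col=2 char='e'
After 4 (w): row=0 col=7 char='c'
After 5 (h): row=0 col=6 char='_'
After 6 (w): row=0 col=7 char='c'
After 7 (0): row=0 col=0 char='_'
After 8 (j): row=1 col=0 char='s'
After 9 (j): row=2 col=0 char='w'
After 10 (b): row=1 col=15 char='c'
After 11 (h): row=1 col=14 char='_'
After 12 (gg): row=0 col=0 char='_'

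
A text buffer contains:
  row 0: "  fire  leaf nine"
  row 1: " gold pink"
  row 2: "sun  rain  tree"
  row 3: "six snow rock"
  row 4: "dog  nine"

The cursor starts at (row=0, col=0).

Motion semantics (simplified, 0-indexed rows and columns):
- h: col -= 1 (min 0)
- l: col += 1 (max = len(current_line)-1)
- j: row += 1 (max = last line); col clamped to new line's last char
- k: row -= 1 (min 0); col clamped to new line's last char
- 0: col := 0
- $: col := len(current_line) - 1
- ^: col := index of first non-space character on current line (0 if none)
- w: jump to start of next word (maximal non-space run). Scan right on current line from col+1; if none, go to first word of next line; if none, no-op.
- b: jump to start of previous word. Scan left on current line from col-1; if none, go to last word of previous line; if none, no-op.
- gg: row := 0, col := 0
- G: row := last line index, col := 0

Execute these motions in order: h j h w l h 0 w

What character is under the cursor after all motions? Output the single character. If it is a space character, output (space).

Answer: g

Derivation:
After 1 (h): row=0 col=0 char='_'
After 2 (j): row=1 col=0 char='_'
After 3 (h): row=1 col=0 char='_'
After 4 (w): row=1 col=1 char='g'
After 5 (l): row=1 col=2 char='o'
After 6 (h): row=1 col=1 char='g'
After 7 (0): row=1 col=0 char='_'
After 8 (w): row=1 col=1 char='g'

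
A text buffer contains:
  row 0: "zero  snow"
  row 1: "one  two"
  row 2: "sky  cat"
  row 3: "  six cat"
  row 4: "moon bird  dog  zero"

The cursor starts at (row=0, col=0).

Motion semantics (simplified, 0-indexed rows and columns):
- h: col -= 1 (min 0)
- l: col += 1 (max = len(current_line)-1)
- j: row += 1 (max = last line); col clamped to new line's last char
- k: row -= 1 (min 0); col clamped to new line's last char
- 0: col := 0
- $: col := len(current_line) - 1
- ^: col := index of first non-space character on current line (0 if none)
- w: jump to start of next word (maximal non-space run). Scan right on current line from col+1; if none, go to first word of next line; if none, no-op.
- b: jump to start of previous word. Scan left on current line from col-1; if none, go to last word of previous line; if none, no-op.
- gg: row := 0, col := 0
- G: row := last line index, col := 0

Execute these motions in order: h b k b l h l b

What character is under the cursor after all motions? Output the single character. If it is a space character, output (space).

Answer: z

Derivation:
After 1 (h): row=0 col=0 char='z'
After 2 (b): row=0 col=0 char='z'
After 3 (k): row=0 col=0 char='z'
After 4 (b): row=0 col=0 char='z'
After 5 (l): row=0 col=1 char='e'
After 6 (h): row=0 col=0 char='z'
After 7 (l): row=0 col=1 char='e'
After 8 (b): row=0 col=0 char='z'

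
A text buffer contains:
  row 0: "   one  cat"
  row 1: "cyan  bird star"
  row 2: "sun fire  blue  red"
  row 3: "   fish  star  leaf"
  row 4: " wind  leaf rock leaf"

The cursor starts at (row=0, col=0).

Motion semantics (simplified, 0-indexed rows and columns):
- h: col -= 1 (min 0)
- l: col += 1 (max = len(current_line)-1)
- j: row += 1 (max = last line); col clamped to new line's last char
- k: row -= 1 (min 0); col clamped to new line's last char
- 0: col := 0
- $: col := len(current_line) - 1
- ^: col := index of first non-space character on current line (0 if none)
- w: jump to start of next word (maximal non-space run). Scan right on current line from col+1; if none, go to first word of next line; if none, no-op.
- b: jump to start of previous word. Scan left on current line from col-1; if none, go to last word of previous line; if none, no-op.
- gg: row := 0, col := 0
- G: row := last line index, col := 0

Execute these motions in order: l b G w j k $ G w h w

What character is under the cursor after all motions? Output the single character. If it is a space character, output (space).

After 1 (l): row=0 col=1 char='_'
After 2 (b): row=0 col=1 char='_'
After 3 (G): row=4 col=0 char='_'
After 4 (w): row=4 col=1 char='w'
After 5 (j): row=4 col=1 char='w'
After 6 (k): row=3 col=1 char='_'
After 7 ($): row=3 col=18 char='f'
After 8 (G): row=4 col=0 char='_'
After 9 (w): row=4 col=1 char='w'
After 10 (h): row=4 col=0 char='_'
After 11 (w): row=4 col=1 char='w'

Answer: w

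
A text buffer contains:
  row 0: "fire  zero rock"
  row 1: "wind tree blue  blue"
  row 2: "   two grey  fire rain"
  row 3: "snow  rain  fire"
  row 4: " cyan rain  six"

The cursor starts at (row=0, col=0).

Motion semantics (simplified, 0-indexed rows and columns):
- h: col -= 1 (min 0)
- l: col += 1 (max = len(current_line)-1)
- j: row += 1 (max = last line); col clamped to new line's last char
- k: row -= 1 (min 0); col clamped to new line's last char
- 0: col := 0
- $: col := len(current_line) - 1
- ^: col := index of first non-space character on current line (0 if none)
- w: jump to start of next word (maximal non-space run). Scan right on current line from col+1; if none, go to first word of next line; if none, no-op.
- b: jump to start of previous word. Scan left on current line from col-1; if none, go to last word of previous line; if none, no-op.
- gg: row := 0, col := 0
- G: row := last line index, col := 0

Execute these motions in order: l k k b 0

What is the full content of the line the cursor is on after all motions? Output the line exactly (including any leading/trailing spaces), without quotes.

After 1 (l): row=0 col=1 char='i'
After 2 (k): row=0 col=1 char='i'
After 3 (k): row=0 col=1 char='i'
After 4 (b): row=0 col=0 char='f'
After 5 (0): row=0 col=0 char='f'

Answer: fire  zero rock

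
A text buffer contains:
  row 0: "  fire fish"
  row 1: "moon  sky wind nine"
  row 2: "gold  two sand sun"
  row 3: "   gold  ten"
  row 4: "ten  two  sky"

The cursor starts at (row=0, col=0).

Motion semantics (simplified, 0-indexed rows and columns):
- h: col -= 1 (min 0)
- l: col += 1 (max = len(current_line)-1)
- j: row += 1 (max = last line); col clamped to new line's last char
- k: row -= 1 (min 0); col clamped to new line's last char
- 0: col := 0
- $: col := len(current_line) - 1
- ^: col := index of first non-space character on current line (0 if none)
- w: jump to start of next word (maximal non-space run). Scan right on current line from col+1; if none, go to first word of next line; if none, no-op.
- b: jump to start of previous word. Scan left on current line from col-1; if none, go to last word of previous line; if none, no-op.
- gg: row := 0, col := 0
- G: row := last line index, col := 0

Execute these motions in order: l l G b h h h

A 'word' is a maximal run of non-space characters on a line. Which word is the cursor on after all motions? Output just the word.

Answer: gold

Derivation:
After 1 (l): row=0 col=1 char='_'
After 2 (l): row=0 col=2 char='f'
After 3 (G): row=4 col=0 char='t'
After 4 (b): row=3 col=9 char='t'
After 5 (h): row=3 col=8 char='_'
After 6 (h): row=3 col=7 char='_'
After 7 (h): row=3 col=6 char='d'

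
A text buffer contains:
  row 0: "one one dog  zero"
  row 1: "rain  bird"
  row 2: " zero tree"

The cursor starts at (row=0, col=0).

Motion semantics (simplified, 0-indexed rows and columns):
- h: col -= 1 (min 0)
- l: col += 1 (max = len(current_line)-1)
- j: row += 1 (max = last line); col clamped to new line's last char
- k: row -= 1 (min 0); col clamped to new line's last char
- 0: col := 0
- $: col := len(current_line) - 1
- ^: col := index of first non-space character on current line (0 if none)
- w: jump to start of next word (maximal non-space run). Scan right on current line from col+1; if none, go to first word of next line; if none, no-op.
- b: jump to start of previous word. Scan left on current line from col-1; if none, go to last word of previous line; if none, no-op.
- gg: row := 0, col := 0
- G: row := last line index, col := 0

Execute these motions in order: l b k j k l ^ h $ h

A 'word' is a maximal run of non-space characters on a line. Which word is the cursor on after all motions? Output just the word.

After 1 (l): row=0 col=1 char='n'
After 2 (b): row=0 col=0 char='o'
After 3 (k): row=0 col=0 char='o'
After 4 (j): row=1 col=0 char='r'
After 5 (k): row=0 col=0 char='o'
After 6 (l): row=0 col=1 char='n'
After 7 (^): row=0 col=0 char='o'
After 8 (h): row=0 col=0 char='o'
After 9 ($): row=0 col=16 char='o'
After 10 (h): row=0 col=15 char='r'

Answer: zero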